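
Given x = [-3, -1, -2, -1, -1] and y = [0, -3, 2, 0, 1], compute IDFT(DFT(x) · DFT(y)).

(x ⊛ y)[n] = Σ(m=0 to 4) x[m] · y[(n-m) mod 5]

Computing each output sample:
(x ⊛ y)[0] = 0
(x ⊛ y)[1] = 5
(x ⊛ y)[2] = -4
(x ⊛ y)[3] = 3
(x ⊛ y)[4] = -4

x ⊛ y = [0, 5, -4, 3, -4]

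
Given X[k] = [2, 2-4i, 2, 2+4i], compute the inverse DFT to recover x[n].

x[n] = (1/4) Σ(k=0 to 3) X[k] · e^(2πikn/4)

Computing each x[n]:
x[0] = 2
x[1] = 2
x[2] = 0
x[3] = -2

x = [2, 2, 0, -2]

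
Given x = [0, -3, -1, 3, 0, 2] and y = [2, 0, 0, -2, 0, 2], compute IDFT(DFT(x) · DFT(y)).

(x ⊛ y)[n] = Σ(m=0 to 5) x[m] · y[(n-m) mod 6]

Computing each output sample:
(x ⊛ y)[0] = -12
(x ⊛ y)[1] = -8
(x ⊛ y)[2] = 0
(x ⊛ y)[3] = 6
(x ⊛ y)[4] = 10
(x ⊛ y)[5] = 6

x ⊛ y = [-12, -8, 0, 6, 10, 6]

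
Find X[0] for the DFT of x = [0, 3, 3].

X[0] = Σ(n=0 to 2) x[n] · ω_3^0 = Σ x[n]
= (0) + (3) + (3)

X[0] = 6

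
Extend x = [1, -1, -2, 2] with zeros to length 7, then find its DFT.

Original 4-point DFT: [0, 3+3i, -2, 3-3i]
Zero-padded 7-point DFT provides frequency interpolation.

DFT_7([x, 0, ...]) = [0, -0.9804+1.8639i, 4.2714+1.6708i, 0.2089-3.0796i, 0.2089+3.0796i, 4.2714-1.6708i, -0.9804-1.8639i]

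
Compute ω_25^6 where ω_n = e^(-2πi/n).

ω_25^6 = e^(-2πi·6/25)
= cos(-2π·6/25) + i·sin(-2π·6/25)
= cos(-12π/25) + i·sin(-12π/25)

ω_25^6 = cos(-12π/25) + i·sin(-12π/25) = 0.0628-0.9980i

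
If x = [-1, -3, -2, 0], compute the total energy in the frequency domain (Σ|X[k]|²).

Parseval: Σ|x[n]|² = (1/N)Σ|X[k]|², so Σ|X[k]|² = N·Σ|x[n]|² = 4·14.0000

Σ|X[k]|² = N·Σ|x[n]|² = 4·14.0000 = 56.0000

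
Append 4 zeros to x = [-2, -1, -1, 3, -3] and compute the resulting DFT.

Original 5-point DFT: [-4, -4.8541+0.4490i, 1.8541-4.9798i, 1.8541+4.9798i, -4.8541-0.4490i]
Zero-padded 9-point DFT provides frequency interpolation.

DFT_9([x, 0, ...]) = [-4, -1.6206+0.0556i, -5.0321+1.9965i, 3.5000+2.5981i, -3.8473-5.8533i, -3.8473+5.8533i, 3.5000-2.5981i, -5.0321-1.9965i, -1.6206-0.0556i]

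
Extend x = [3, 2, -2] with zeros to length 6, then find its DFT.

Original 3-point DFT: [3, 3.0000-3.4641i, 3.0000+3.4641i]
Zero-padded 6-point DFT provides frequency interpolation.

DFT_6([x, 0, ...]) = [3, 5, 3.0000-3.4641i, -1, 3.0000+3.4641i, 5]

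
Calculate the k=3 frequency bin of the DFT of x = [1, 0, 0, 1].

X[3] = Σ(n=0 to 3) x[n] · ω_4^(3n) where ω_4 = e^(-2πi/4)
= (1)·ω_4^0 + (0)·ω_4^3 + (0)·ω_4^6 + (1)·ω_4^9

X[3] = 1-1i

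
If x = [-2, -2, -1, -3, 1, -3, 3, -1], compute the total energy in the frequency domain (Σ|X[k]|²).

Parseval: Σ|x[n]|² = (1/N)Σ|X[k]|², so Σ|X[k]|² = N·Σ|x[n]|² = 8·38.0000

Σ|X[k]|² = N·Σ|x[n]|² = 8·38.0000 = 304.0000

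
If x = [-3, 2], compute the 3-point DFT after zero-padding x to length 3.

Original 2-point DFT: [-1, -5]
Zero-padded 3-point DFT provides frequency interpolation.

DFT_3([x, 0, ...]) = [-1, -4.0000-1.7321i, -4.0000+1.7321i]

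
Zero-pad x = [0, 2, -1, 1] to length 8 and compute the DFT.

Original 4-point DFT: [2, 1-1i, -4, 1+1i]
Zero-padded 8-point DFT provides frequency interpolation.

DFT_8([x, 0, ...]) = [2, 0.7071-1.1213i, 1-1i, -0.7071-3.1213i, -4, -0.7071+3.1213i, 1+1i, 0.7071+1.1213i]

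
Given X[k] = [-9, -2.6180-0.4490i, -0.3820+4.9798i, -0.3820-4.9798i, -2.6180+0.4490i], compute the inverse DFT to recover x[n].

x[n] = (1/5) Σ(k=0 to 4) X[k] · e^(2πikn/5)

Computing each x[n]:
x[0] = -3
x[1] = -3
x[2] = 1
x[3] = -3
x[4] = -1

x = [-3, -3, 1, -3, -1]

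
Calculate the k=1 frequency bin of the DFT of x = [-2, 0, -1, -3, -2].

X[1] = Σ(n=0 to 4) x[n] · ω_5^(1n) where ω_5 = e^(-2πi/5)
= (-2)·ω_5^0 + (0)·ω_5^1 + (-1)·ω_5^2 + (-3)·ω_5^3 + (-2)·ω_5^4

X[1] = 0.6180-3.0777i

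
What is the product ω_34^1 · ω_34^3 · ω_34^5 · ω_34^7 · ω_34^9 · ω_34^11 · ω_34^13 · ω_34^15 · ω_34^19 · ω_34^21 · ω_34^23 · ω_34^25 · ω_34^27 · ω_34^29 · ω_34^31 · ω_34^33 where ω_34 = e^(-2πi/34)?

The primitive 34th roots of unity are ω_34^k for k coprime to 34: k ∈ {1, 3, 5, 7, 9, 11, 13, 15, 19, 21, 23, 25, 27, 29, 31, 33}
Their product equals the constant term of the cyclotomic polynomial Φ_34(x) up to sign.
For n ≥ 3, the product of all primitive nth roots of unity is 1. (For n=1 it is 1; for n=2 it is -1.)

1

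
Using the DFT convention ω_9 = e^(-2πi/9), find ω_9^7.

ω_9^7 = e^(-2πi·7/9)
= cos(-2π·7/9) + i·sin(-2π·7/9)
= cos(-14π/9) + i·sin(-14π/9)

ω_9^7 = cos(-14π/9) + i·sin(-14π/9) = 0.1736+0.9848i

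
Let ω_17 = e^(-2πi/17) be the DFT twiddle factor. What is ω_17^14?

ω_17^14 = e^(-2πi·14/17)
= cos(-2π·14/17) + i·sin(-2π·14/17)
= cos(-28π/17) + i·sin(-28π/17)

ω_17^14 = cos(-28π/17) + i·sin(-28π/17) = 0.4457+0.8952i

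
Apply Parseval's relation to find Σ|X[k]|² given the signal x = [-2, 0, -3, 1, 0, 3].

Parseval: Σ|x[n]|² = (1/N)Σ|X[k]|², so Σ|X[k]|² = N·Σ|x[n]|² = 6·23.0000

Σ|X[k]|² = N·Σ|x[n]|² = 6·23.0000 = 138.0000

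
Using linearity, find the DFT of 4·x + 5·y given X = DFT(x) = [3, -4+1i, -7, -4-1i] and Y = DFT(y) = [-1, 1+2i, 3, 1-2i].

By linearity: DFT(4x + 5y) = 4·DFT(x) + 5·DFT(y)
= 4·[3, -4+1i, -7, -4-1i] + 5·[-1, 1+2i, 3, 1-2i]

Computing element-wise:
Z[0] = 4·(3) + 5·(-1) = 7
Z[1] = 4·(-4+1i) + 5·(1+2i) = -11+14i
Z[2] = 4·(-7) + 5·(3) = -13
Z[3] = 4·(-4-1i) + 5·(1-2i) = -11-14i

DFT(4x + 5y) = 4·X + 5·Y = [7, -11+14i, -13, -11-14i]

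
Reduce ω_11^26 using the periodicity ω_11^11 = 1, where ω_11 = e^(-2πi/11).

Since ω_11^11 = 1, powers reduce modulo 11.
26 mod 11 = 4
So ω_11^26 = ω_11^4 = e^(-2πi·4/11)

ω_11^26 = ω_11^4 = -0.6549-0.7557i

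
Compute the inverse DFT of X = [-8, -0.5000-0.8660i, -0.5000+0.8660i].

x[n] = (1/3) Σ(k=0 to 2) X[k] · e^(2πikn/3)

Computing each x[n]:
x[0] = -3
x[1] = -2
x[2] = -3

x = [-3, -2, -3]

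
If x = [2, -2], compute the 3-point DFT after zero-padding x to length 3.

Original 2-point DFT: [0, 4]
Zero-padded 3-point DFT provides frequency interpolation.

DFT_3([x, 0, ...]) = [0, 3.0000+1.7321i, 3.0000-1.7321i]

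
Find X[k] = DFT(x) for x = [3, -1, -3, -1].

X[k] = Σ(n=0 to 3) x[n] · ω_4^(nk)
where ω_4 = e^(-2πi/4)

Computing each X[k]:
X[0] = -2
X[1] = 6
X[2] = 2
X[3] = 6

X = [-2, 6, 2, 6]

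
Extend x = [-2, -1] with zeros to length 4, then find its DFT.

Original 2-point DFT: [-3, -1]
Zero-padded 4-point DFT provides frequency interpolation.

DFT_4([x, 0, ...]) = [-3, -2+1i, -1, -2-1i]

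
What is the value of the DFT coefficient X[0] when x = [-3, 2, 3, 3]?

X[0] = Σ(n=0 to 3) x[n] · ω_4^0 = Σ x[n]
= (-3) + (2) + (3) + (3)

X[0] = 5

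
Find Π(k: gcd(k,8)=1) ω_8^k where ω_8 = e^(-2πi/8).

The primitive 8th roots of unity are ω_8^k for k coprime to 8: k ∈ {1, 3, 5, 7}
Their product equals the constant term of the cyclotomic polynomial Φ_8(x) up to sign.
For n ≥ 3, the product of all primitive nth roots of unity is 1. (For n=1 it is 1; for n=2 it is -1.)

1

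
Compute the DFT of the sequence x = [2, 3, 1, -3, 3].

X[k] = Σ(n=0 to 4) x[n] · ω_5^(nk)
where ω_5 = e^(-2πi/5)

Computing each X[k]:
X[0] = 6
X[1] = 5.4721-2.3511i
X[2] = -3.4721+3.8042i
X[3] = -3.4721-3.8042i
X[4] = 5.4721+2.3511i

X = [6, 5.4721-2.3511i, -3.4721+3.8042i, -3.4721-3.8042i, 5.4721+2.3511i]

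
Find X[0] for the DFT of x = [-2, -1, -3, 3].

X[0] = Σ(n=0 to 3) x[n] · ω_4^0 = Σ x[n]
= (-2) + (-1) + (-3) + (3)

X[0] = -3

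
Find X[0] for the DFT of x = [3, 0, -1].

X[0] = Σ(n=0 to 2) x[n] · ω_3^0 = Σ x[n]
= (3) + (0) + (-1)

X[0] = 2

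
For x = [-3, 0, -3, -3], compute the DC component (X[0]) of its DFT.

X[0] = Σ(n=0 to 3) x[n] · ω_4^0 = Σ x[n]
= (-3) + (0) + (-3) + (-3)

X[0] = -9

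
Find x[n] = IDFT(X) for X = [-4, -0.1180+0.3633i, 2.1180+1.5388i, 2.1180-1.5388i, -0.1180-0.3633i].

x[n] = (1/5) Σ(k=0 to 4) X[k] · e^(2πikn/5)

Computing each x[n]:
x[0] = 0
x[1] = -2
x[2] = 0
x[3] = -1
x[4] = -1

x = [0, -2, 0, -1, -1]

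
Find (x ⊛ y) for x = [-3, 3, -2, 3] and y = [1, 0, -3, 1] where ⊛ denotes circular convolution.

(x ⊛ y)[n] = Σ(m=0 to 3) x[m] · y[(n-m) mod 4]

Computing each output sample:
(x ⊛ y)[0] = 6
(x ⊛ y)[1] = -8
(x ⊛ y)[2] = 10
(x ⊛ y)[3] = -9

x ⊛ y = [6, -8, 10, -9]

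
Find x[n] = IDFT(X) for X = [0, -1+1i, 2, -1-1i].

x[n] = (1/4) Σ(k=0 to 3) X[k] · e^(2πikn/4)

Computing each x[n]:
x[0] = 0
x[1] = -1
x[2] = 1
x[3] = 0

x = [0, -1, 1, 0]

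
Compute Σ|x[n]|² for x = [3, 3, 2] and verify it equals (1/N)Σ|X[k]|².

Time domain:
Σ|x[n]|² = |3|² + |3|² + |2|² = 22.0000

Frequency domain:
(1/3)Σ|X[k]|² = (1/3)(|8|² + |0.5000-0.8660i|² + |0.5000+0.8660i|²) = (1/3)·66.0000 = 22.0000

Both sides agree, confirming Parseval's theorem.

Σ|x[n]|² = (1/N)Σ|X[k]|² = 22.0000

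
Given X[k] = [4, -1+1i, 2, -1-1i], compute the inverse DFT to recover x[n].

x[n] = (1/4) Σ(k=0 to 3) X[k] · e^(2πikn/4)

Computing each x[n]:
x[0] = 1
x[1] = 0
x[2] = 2
x[3] = 1

x = [1, 0, 2, 1]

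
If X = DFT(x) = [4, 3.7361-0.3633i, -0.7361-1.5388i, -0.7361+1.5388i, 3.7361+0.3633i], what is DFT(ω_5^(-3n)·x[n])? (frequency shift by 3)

Modulation property: DFT(ω_5^(-3n)·x[n]) = X[(k-3) mod 5], so circularly shift X by 3 positions.

X[k-3] = [-0.7361-1.5388i, -0.7361+1.5388i, 3.7361+0.3633i, 4, 3.7361-0.3633i]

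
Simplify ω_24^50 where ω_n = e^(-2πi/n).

Since ω_24^24 = 1, powers reduce modulo 24.
50 mod 24 = 2
So ω_24^50 = ω_24^2 = e^(-2πi·2/24)

ω_24^50 = ω_24^2 = 0.8660-0.5000i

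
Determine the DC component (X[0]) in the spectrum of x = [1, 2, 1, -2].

X[0] = Σ(n=0 to 3) x[n] · ω_4^0 = Σ x[n]
= (1) + (2) + (1) + (-2)

X[0] = 2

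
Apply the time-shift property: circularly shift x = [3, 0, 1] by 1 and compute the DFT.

Time shift by 1: X_shifted[k] = ω_3^(1k) · X[k]
Shifted x = [1, 3, 0]

DFT(x[n-1]) = [4, -0.5000-2.5981i, -0.5000+2.5981i]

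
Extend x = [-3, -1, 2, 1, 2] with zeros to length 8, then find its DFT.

Original 5-point DFT: [1, -5.1180+2.2654i, -2.8820+2.7144i, -2.8820-2.7144i, -5.1180-2.2654i]
Zero-padded 8-point DFT provides frequency interpolation.

DFT_8([x, 0, ...]) = [1, -6.4142-2.0000i, -3+2i, -3.5858+2.0000i, 1, -3.5858-2.0000i, -3-2i, -6.4142+2.0000i]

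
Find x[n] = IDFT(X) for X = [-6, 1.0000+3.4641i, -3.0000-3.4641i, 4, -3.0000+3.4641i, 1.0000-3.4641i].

x[n] = (1/6) Σ(k=0 to 5) X[k] · e^(2πikn/6)

Computing each x[n]:
x[0] = -1
x[1] = -1
x[2] = -2
x[3] = -3
x[4] = 2
x[5] = -1

x = [-1, -1, -2, -3, 2, -1]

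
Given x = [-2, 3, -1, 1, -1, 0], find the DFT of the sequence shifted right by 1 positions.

Time shift by 1: X_shifted[k] = ω_6^(1k) · X[k]
Shifted x = [0, -2, 3, -1, 1, -1]

DFT(x[n-1]) = [0, -2.5000-0.8660i, -1.5000+2.5981i, 8, -1.5000-2.5981i, -2.5000+0.8660i]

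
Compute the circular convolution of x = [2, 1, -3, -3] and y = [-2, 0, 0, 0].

(x ⊛ y)[n] = Σ(m=0 to 3) x[m] · y[(n-m) mod 4]

Computing each output sample:
(x ⊛ y)[0] = -4
(x ⊛ y)[1] = -2
(x ⊛ y)[2] = 6
(x ⊛ y)[3] = 6

x ⊛ y = [-4, -2, 6, 6]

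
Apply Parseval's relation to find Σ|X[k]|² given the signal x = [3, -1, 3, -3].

Parseval: Σ|x[n]|² = (1/N)Σ|X[k]|², so Σ|X[k]|² = N·Σ|x[n]|² = 4·28.0000

Σ|X[k]|² = N·Σ|x[n]|² = 4·28.0000 = 112.0000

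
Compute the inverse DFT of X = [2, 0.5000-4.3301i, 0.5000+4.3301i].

x[n] = (1/3) Σ(k=0 to 2) X[k] · e^(2πikn/3)

Computing each x[n]:
x[0] = 1
x[1] = 3
x[2] = -2

x = [1, 3, -2]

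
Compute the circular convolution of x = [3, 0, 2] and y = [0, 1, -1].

(x ⊛ y)[n] = Σ(m=0 to 2) x[m] · y[(n-m) mod 3]

Computing each output sample:
(x ⊛ y)[0] = 2
(x ⊛ y)[1] = 1
(x ⊛ y)[2] = -3

x ⊛ y = [2, 1, -3]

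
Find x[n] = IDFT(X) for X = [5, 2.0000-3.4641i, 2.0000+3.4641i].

x[n] = (1/3) Σ(k=0 to 2) X[k] · e^(2πikn/3)

Computing each x[n]:
x[0] = 3
x[1] = 3
x[2] = -1

x = [3, 3, -1]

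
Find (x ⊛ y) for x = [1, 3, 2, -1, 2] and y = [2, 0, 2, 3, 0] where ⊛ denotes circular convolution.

(x ⊛ y)[n] = Σ(m=0 to 4) x[m] · y[(n-m) mod 5]

Computing each output sample:
(x ⊛ y)[0] = 6
(x ⊛ y)[1] = 7
(x ⊛ y)[2] = 12
(x ⊛ y)[3] = 7
(x ⊛ y)[4] = 17

x ⊛ y = [6, 7, 12, 7, 17]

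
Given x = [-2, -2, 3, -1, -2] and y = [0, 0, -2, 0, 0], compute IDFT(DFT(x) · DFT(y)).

(x ⊛ y)[n] = Σ(m=0 to 4) x[m] · y[(n-m) mod 5]

Computing each output sample:
(x ⊛ y)[0] = 2
(x ⊛ y)[1] = 4
(x ⊛ y)[2] = 4
(x ⊛ y)[3] = 4
(x ⊛ y)[4] = -6

x ⊛ y = [2, 4, 4, 4, -6]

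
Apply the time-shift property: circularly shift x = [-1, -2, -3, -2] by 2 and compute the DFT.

Time shift by 2: X_shifted[k] = ω_4^(2k) · X[k]
Shifted x = [-3, -2, -1, -2]

DFT(x[n-2]) = [-8, -2, 0, -2]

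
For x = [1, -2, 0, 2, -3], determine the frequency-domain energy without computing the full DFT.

Parseval: Σ|x[n]|² = (1/N)Σ|X[k]|², so Σ|X[k]|² = N·Σ|x[n]|² = 5·18.0000

Σ|X[k]|² = N·Σ|x[n]|² = 5·18.0000 = 90.0000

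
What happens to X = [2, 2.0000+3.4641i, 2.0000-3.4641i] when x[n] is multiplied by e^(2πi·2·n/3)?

Modulation property: DFT(ω_3^(-2n)·x[n]) = X[(k-2) mod 3], so circularly shift X by 2 positions.

X[k-2] = [2.0000+3.4641i, 2.0000-3.4641i, 2]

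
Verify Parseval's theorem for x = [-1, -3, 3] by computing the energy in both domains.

Time domain:
Σ|x[n]|² = |-1|² + |-3|² + |3|² = 19.0000

Frequency domain:
(1/3)Σ|X[k]|² = (1/3)(|-1|² + |-1.0000+5.1962i|² + |-1.0000-5.1962i|²) = (1/3)·57.0000 = 19.0000

Both sides agree, confirming Parseval's theorem.

Σ|x[n]|² = (1/N)Σ|X[k]|² = 19.0000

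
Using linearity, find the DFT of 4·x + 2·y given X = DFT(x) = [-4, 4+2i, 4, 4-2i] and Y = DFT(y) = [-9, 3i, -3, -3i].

By linearity: DFT(4x + 2y) = 4·DFT(x) + 2·DFT(y)
= 4·[-4, 4+2i, 4, 4-2i] + 2·[-9, 3i, -3, -3i]

Computing element-wise:
Z[0] = 4·(-4) + 2·(-9) = -34
Z[1] = 4·(4+2i) + 2·(3i) = 16+14i
Z[2] = 4·(4) + 2·(-3) = 10
Z[3] = 4·(4-2i) + 2·(-3i) = 16-14i

DFT(4x + 2y) = 4·X + 2·Y = [-34, 16+14i, 10, 16-14i]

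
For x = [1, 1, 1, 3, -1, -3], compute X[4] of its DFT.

X[4] = Σ(n=0 to 5) x[n] · ω_6^(4n) where ω_6 = e^(-2πi/6)
= (1)·ω_6^0 + (1)·ω_6^4 + (1)·ω_6^8 + (3)·ω_6^12 + (-1)·ω_6^16 + (-3)·ω_6^20

X[4] = 5.0000+1.7321i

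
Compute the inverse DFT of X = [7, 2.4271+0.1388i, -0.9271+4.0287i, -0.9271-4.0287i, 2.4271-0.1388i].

x[n] = (1/5) Σ(k=0 to 4) X[k] · e^(2πikn/5)

Computing each x[n]:
x[0] = 2
x[1] = 1
x[2] = 2
x[3] = -1
x[4] = 3

x = [2, 1, 2, -1, 3]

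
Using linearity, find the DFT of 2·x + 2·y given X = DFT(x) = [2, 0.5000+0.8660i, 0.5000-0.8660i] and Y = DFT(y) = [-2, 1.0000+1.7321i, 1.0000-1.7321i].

By linearity: DFT(2x + 2y) = 2·DFT(x) + 2·DFT(y)
= 2·[2, 0.5000+0.8660i, 0.5000-0.8660i] + 2·[-2, 1.0000+1.7321i, 1.0000-1.7321i]

Computing element-wise:
Z[0] = 2·(2) + 2·(-2) = 0
Z[1] = 2·(0.5000+0.8660i) + 2·(1.0000+1.7321i) = 3.0000+5.1962i
Z[2] = 2·(0.5000-0.8660i) + 2·(1.0000-1.7321i) = 3.0000-5.1962i

DFT(2x + 2y) = 2·X + 2·Y = [0, 3.0000+5.1962i, 3.0000-5.1962i]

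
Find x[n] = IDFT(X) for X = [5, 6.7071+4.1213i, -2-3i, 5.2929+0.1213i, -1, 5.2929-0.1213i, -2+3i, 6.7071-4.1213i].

x[n] = (1/8) Σ(k=0 to 7) X[k] · e^(2πikn/8)

Computing each x[n]:
x[0] = 3
x[1] = 1
x[2] = 0
x[3] = -1
x[4] = -3
x[5] = 2
x[6] = 2
x[7] = 1

x = [3, 1, 0, -1, -3, 2, 2, 1]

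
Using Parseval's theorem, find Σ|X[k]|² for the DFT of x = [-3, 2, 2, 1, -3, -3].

Parseval: Σ|x[n]|² = (1/N)Σ|X[k]|², so Σ|X[k]|² = N·Σ|x[n]|² = 6·36.0000

Σ|X[k]|² = N·Σ|x[n]|² = 6·36.0000 = 216.0000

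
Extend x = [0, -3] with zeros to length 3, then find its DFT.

Original 2-point DFT: [-3, 3]
Zero-padded 3-point DFT provides frequency interpolation.

DFT_3([x, 0, ...]) = [-3, 1.5000+2.5981i, 1.5000-2.5981i]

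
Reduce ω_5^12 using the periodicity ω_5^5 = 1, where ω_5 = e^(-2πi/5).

Since ω_5^5 = 1, powers reduce modulo 5.
12 mod 5 = 2
So ω_5^12 = ω_5^2 = e^(-2πi·2/5)

ω_5^12 = ω_5^2 = -0.8090-0.5878i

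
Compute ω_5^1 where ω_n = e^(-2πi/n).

ω_5^1 = e^(-2πi·1/5)
= cos(-2π·1/5) + i·sin(-2π·1/5)
= cos(-2π/5) + i·sin(-2π/5)

ω_5^1 = cos(-2π/5) + i·sin(-2π/5) = 0.3090-0.9511i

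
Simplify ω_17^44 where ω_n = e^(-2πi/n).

Since ω_17^17 = 1, powers reduce modulo 17.
44 mod 17 = 10
So ω_17^44 = ω_17^10 = e^(-2πi·10/17)

ω_17^44 = ω_17^10 = -0.8502+0.5264i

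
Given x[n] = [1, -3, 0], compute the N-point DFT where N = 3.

X[k] = Σ(n=0 to 2) x[n] · ω_3^(nk)
where ω_3 = e^(-2πi/3)

Computing each X[k]:
X[0] = -2
X[1] = 2.5000+2.5981i
X[2] = 2.5000-2.5981i

X = [-2, 2.5000+2.5981i, 2.5000-2.5981i]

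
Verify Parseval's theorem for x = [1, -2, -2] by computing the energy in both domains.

Time domain:
Σ|x[n]|² = |1|² + |-2|² + |-2|² = 9.0000

Frequency domain:
(1/3)Σ|X[k]|² = (1/3)(|-3|² + |3|² + |3|²) = (1/3)·27.0000 = 9.0000

Both sides agree, confirming Parseval's theorem.

Σ|x[n]|² = (1/N)Σ|X[k]|² = 9.0000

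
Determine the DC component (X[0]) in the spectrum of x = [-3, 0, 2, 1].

X[0] = Σ(n=0 to 3) x[n] · ω_4^0 = Σ x[n]
= (-3) + (0) + (2) + (1)

X[0] = 0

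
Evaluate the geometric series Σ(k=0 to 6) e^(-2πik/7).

Sum of all nth roots of unity equals 0 for n > 1 (geometric series with r ≠ 1).

0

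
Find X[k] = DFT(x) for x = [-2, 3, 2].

X[k] = Σ(n=0 to 2) x[n] · ω_3^(nk)
where ω_3 = e^(-2πi/3)

Computing each X[k]:
X[0] = 3
X[1] = -4.5000-0.8660i
X[2] = -4.5000+0.8660i

X = [3, -4.5000-0.8660i, -4.5000+0.8660i]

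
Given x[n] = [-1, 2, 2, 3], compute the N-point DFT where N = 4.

X[k] = Σ(n=0 to 3) x[n] · ω_4^(nk)
where ω_4 = e^(-2πi/4)

Computing each X[k]:
X[0] = 6
X[1] = -3+1i
X[2] = -4
X[3] = -3-1i

X = [6, -3+1i, -4, -3-1i]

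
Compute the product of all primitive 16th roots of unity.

The primitive 16th roots of unity are ω_16^k for k coprime to 16: k ∈ {1, 3, 5, 7, 9, 11, 13, 15}
Their product equals the constant term of the cyclotomic polynomial Φ_16(x) up to sign.
For n ≥ 3, the product of all primitive nth roots of unity is 1. (For n=1 it is 1; for n=2 it is -1.)

1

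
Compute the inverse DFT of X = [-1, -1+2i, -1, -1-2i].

x[n] = (1/4) Σ(k=0 to 3) X[k] · e^(2πikn/4)

Computing each x[n]:
x[0] = -1
x[1] = -1
x[2] = 0
x[3] = 1

x = [-1, -1, 0, 1]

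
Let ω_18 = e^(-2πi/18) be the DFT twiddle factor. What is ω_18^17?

ω_18^17 = e^(-2πi·17/18)
= cos(-2π·17/18) + i·sin(-2π·17/18)
= cos(-34π/18) + i·sin(-34π/18)

ω_18^17 = cos(-34π/18) + i·sin(-34π/18) = 0.9397+0.3420i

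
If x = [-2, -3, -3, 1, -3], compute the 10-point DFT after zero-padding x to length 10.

Original 5-point DFT: [-10, -2.2361+2.3511i, 2.2361-3.8042i, 2.2361+3.8042i, -2.2361-2.3511i]
Zero-padded 10-point DFT provides frequency interpolation.

DFT_10([x, 0, ...]) = [-10, -3.2361+5.4288i, -2.2361+2.3511i, 1.2361+4.5308i, 2.2361-3.8042i, -6, 2.2361+3.8042i, 1.2361-4.5308i, -2.2361-2.3511i, -3.2361-5.4288i]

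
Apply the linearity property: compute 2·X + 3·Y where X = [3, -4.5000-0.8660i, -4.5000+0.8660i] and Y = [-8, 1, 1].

By linearity: DFT(2x + 3y) = 2·DFT(x) + 3·DFT(y)
= 2·[3, -4.5000-0.8660i, -4.5000+0.8660i] + 3·[-8, 1, 1]

Computing element-wise:
Z[0] = 2·(3) + 3·(-8) = -18
Z[1] = 2·(-4.5000-0.8660i) + 3·(1) = -6.0000-1.7320i
Z[2] = 2·(-4.5000+0.8660i) + 3·(1) = -6.0000+1.7320i

DFT(2x + 3y) = 2·X + 3·Y = [-18, -6.0000-1.7320i, -6.0000+1.7320i]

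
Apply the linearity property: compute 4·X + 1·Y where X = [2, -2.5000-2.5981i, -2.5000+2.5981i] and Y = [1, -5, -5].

By linearity: DFT(4x + 1y) = 4·DFT(x) + 1·DFT(y)
= 4·[2, -2.5000-2.5981i, -2.5000+2.5981i] + 1·[1, -5, -5]

Computing element-wise:
Z[0] = 4·(2) + 1·(1) = 9
Z[1] = 4·(-2.5000-2.5981i) + 1·(-5) = -15.0000-10.3924i
Z[2] = 4·(-2.5000+2.5981i) + 1·(-5) = -15.0000+10.3924i

DFT(4x + 1y) = 4·X + 1·Y = [9, -15.0000-10.3924i, -15.0000+10.3924i]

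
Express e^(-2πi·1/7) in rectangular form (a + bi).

ω_7^1 = e^(-2πi·1/7)
= cos(-2π·1/7) + i·sin(-2π·1/7)
= cos(-2π/7) + i·sin(-2π/7)

ω_7^1 = cos(-2π/7) + i·sin(-2π/7) = 0.6235-0.7818i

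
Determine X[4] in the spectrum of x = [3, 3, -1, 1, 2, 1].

X[4] = Σ(n=0 to 5) x[n] · ω_6^(4n) where ω_6 = e^(-2πi/6)
= (3)·ω_6^0 + (3)·ω_6^4 + (-1)·ω_6^8 + (1)·ω_6^12 + (2)·ω_6^16 + (1)·ω_6^20

X[4] = 1.5000+4.3301i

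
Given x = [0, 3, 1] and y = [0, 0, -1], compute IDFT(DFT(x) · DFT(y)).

(x ⊛ y)[n] = Σ(m=0 to 2) x[m] · y[(n-m) mod 3]

Computing each output sample:
(x ⊛ y)[0] = -3
(x ⊛ y)[1] = -1
(x ⊛ y)[2] = 0

x ⊛ y = [-3, -1, 0]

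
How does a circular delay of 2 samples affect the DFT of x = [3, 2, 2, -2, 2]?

Time shift by 2: X_shifted[k] = ω_5^(2k) · X[k]
Shifted x = [-2, 2, 3, 2, 2]

DFT(x[n-2]) = [7, -4.8090-0.5878i, -3.6910+0.9511i, -3.6910-0.9511i, -4.8090+0.5878i]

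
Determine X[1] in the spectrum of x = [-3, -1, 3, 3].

X[1] = Σ(n=0 to 3) x[n] · ω_4^(1n) where ω_4 = e^(-2πi/4)
= (-3)·ω_4^0 + (-1)·ω_4^1 + (3)·ω_4^2 + (3)·ω_4^3

X[1] = -6+4i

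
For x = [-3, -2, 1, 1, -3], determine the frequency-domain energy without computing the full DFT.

Parseval: Σ|x[n]|² = (1/N)Σ|X[k]|², so Σ|X[k]|² = N·Σ|x[n]|² = 5·24.0000

Σ|X[k]|² = N·Σ|x[n]|² = 5·24.0000 = 120.0000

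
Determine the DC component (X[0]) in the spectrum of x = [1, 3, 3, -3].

X[0] = Σ(n=0 to 3) x[n] · ω_4^0 = Σ x[n]
= (1) + (3) + (3) + (-3)

X[0] = 4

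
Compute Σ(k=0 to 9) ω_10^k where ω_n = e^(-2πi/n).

Sum of all nth roots of unity equals 0 for n > 1 (geometric series with r ≠ 1).

0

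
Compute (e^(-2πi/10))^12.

Since ω_10^10 = 1, powers reduce modulo 10.
12 mod 10 = 2
So ω_10^12 = ω_10^2 = e^(-2πi·2/10)

ω_10^12 = ω_10^2 = 0.3090-0.9511i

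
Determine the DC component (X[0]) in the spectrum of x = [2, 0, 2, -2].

X[0] = Σ(n=0 to 3) x[n] · ω_4^0 = Σ x[n]
= (2) + (0) + (2) + (-2)

X[0] = 2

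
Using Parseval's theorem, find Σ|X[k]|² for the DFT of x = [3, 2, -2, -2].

Parseval: Σ|x[n]|² = (1/N)Σ|X[k]|², so Σ|X[k]|² = N·Σ|x[n]|² = 4·21.0000

Σ|X[k]|² = N·Σ|x[n]|² = 4·21.0000 = 84.0000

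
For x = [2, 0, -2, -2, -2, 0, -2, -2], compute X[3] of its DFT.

X[3] = Σ(n=0 to 7) x[n] · ω_8^(3n) where ω_8 = e^(-2πi/8)
= (2)·ω_8^0 + (0)·ω_8^3 + (-2)·ω_8^6 + (-2)·ω_8^9 + (-2)·ω_8^12 + (0)·ω_8^15 + (-2)·ω_8^18 + (-2)·ω_8^21

X[3] = 4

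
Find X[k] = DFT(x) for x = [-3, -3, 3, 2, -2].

X[k] = Σ(n=0 to 4) x[n] · ω_5^(nk)
where ω_5 = e^(-2πi/5)

Computing each X[k]:
X[0] = -3
X[1] = -8.5902+0.3633i
X[2] = 2.5902+1.5388i
X[3] = 2.5902-1.5388i
X[4] = -8.5902-0.3633i

X = [-3, -8.5902+0.3633i, 2.5902+1.5388i, 2.5902-1.5388i, -8.5902-0.3633i]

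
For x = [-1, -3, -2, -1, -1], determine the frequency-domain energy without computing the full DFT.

Parseval: Σ|x[n]|² = (1/N)Σ|X[k]|², so Σ|X[k]|² = N·Σ|x[n]|² = 5·16.0000

Σ|X[k]|² = N·Σ|x[n]|² = 5·16.0000 = 80.0000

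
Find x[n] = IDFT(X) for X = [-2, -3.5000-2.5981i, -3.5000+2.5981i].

x[n] = (1/3) Σ(k=0 to 2) X[k] · e^(2πikn/3)

Computing each x[n]:
x[0] = -3
x[1] = 2
x[2] = -1

x = [-3, 2, -1]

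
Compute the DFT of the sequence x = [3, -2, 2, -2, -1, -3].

X[k] = Σ(n=0 to 5) x[n] · ω_6^(nk)
where ω_6 = e^(-2πi/6)

Computing each X[k]:
X[0] = -3
X[1] = 2.0000-3.4641i
X[2] = 3.0000+1.7321i
X[3] = 11
X[4] = 3.0000-1.7321i
X[5] = 2.0000+3.4641i

X = [-3, 2.0000-3.4641i, 3.0000+1.7321i, 11, 3.0000-1.7321i, 2.0000+3.4641i]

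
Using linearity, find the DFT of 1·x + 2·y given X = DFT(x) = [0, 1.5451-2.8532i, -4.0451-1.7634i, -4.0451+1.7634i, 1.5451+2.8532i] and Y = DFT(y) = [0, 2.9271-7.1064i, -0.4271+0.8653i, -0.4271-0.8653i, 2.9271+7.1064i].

By linearity: DFT(1x + 2y) = 1·DFT(x) + 2·DFT(y)
= 1·[0, 1.5451-2.8532i, -4.0451-1.7634i, -4.0451+1.7634i, 1.5451+2.8532i] + 2·[0, 2.9271-7.1064i, -0.4271+0.8653i, -0.4271-0.8653i, 2.9271+7.1064i]

Computing element-wise:
Z[0] = 1·(0) + 2·(0) = 0
Z[1] = 1·(1.5451-2.8532i) + 2·(2.9271-7.1064i) = 7.3993-17.0660i
Z[2] = 1·(-4.0451-1.7634i) + 2·(-0.4271+0.8653i) = -4.8993-0.0328i
Z[3] = 1·(-4.0451+1.7634i) + 2·(-0.4271-0.8653i) = -4.8993+0.0328i
Z[4] = 1·(1.5451+2.8532i) + 2·(2.9271+7.1064i) = 7.3993+17.0660i

DFT(1x + 2y) = 1·X + 2·Y = [0, 7.3993-17.0660i, -4.8993-0.0328i, -4.8993+0.0328i, 7.3993+17.0660i]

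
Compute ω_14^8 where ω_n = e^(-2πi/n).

ω_14^8 = e^(-2πi·8/14)
= cos(-2π·8/14) + i·sin(-2π·8/14)
= cos(-16π/14) + i·sin(-16π/14)

ω_14^8 = cos(-16π/14) + i·sin(-16π/14) = -0.9010+0.4339i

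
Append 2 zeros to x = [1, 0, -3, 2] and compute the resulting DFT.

Original 4-point DFT: [0, 4+2i, -4, 4-2i]
Zero-padded 6-point DFT provides frequency interpolation.

DFT_6([x, 0, ...]) = [0, 0.5000+2.5981i, 4.5000-2.5981i, -4, 4.5000+2.5981i, 0.5000-2.5981i]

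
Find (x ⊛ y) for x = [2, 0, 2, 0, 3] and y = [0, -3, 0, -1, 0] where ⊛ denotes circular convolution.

(x ⊛ y)[n] = Σ(m=0 to 4) x[m] · y[(n-m) mod 5]

Computing each output sample:
(x ⊛ y)[0] = -11
(x ⊛ y)[1] = -6
(x ⊛ y)[2] = -3
(x ⊛ y)[3] = -8
(x ⊛ y)[4] = 0

x ⊛ y = [-11, -6, -3, -8, 0]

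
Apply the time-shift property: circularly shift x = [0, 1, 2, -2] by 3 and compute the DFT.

Time shift by 3: X_shifted[k] = ω_4^(3k) · X[k]
Shifted x = [1, 2, -2, 0]

DFT(x[n-3]) = [1, 3-2i, -3, 3+2i]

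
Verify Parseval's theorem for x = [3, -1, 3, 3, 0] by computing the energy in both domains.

Time domain:
Σ|x[n]|² = |3|² + |-1|² + |3|² + |3|² + |0|² = 28.0000

Frequency domain:
(1/5)Σ|X[k]|² = (1/5)(|8|² + |-2.1631+0.9511i|² + |5.6631+0.5878i|² + |5.6631-0.5878i|² + |-2.1631-0.9511i|²) = (1/5)·140.0000 = 28.0000

Both sides agree, confirming Parseval's theorem.

Σ|x[n]|² = (1/N)Σ|X[k]|² = 28.0000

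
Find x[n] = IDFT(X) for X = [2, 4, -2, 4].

x[n] = (1/4) Σ(k=0 to 3) X[k] · e^(2πikn/4)

Computing each x[n]:
x[0] = 2
x[1] = 1
x[2] = -2
x[3] = 1

x = [2, 1, -2, 1]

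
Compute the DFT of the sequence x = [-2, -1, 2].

X[k] = Σ(n=0 to 2) x[n] · ω_3^(nk)
where ω_3 = e^(-2πi/3)

Computing each X[k]:
X[0] = -1
X[1] = -2.5000+2.5981i
X[2] = -2.5000-2.5981i

X = [-1, -2.5000+2.5981i, -2.5000-2.5981i]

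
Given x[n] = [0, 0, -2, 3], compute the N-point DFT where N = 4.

X[k] = Σ(n=0 to 3) x[n] · ω_4^(nk)
where ω_4 = e^(-2πi/4)

Computing each X[k]:
X[0] = 1
X[1] = 2+3i
X[2] = -5
X[3] = 2-3i

X = [1, 2+3i, -5, 2-3i]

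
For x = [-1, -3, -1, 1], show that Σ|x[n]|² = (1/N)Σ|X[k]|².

Time domain:
Σ|x[n]|² = |-1|² + |-3|² + |-1|² + |1|² = 12.0000

Frequency domain:
(1/4)Σ|X[k]|² = (1/4)(|-4|² + |4i|² + |0|² + |-4i|²) = (1/4)·48.0000 = 12.0000

Both sides agree, confirming Parseval's theorem.

Σ|x[n]|² = (1/N)Σ|X[k]|² = 12.0000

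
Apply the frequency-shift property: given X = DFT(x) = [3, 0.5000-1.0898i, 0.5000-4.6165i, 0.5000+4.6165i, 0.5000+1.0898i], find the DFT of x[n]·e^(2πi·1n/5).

Modulation property: DFT(ω_5^(-1n)·x[n]) = X[(k-1) mod 5], so circularly shift X by 1 positions.

X[k-1] = [0.5000+1.0898i, 3, 0.5000-1.0898i, 0.5000-4.6165i, 0.5000+4.6165i]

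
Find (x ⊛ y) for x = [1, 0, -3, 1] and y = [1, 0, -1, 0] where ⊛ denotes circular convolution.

(x ⊛ y)[n] = Σ(m=0 to 3) x[m] · y[(n-m) mod 4]

Computing each output sample:
(x ⊛ y)[0] = 4
(x ⊛ y)[1] = -1
(x ⊛ y)[2] = -4
(x ⊛ y)[3] = 1

x ⊛ y = [4, -1, -4, 1]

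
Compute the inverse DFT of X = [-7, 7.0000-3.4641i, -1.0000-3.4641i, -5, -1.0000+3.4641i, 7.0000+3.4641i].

x[n] = (1/6) Σ(k=0 to 5) X[k] · e^(2πikn/6)

Computing each x[n]:
x[0] = 0
x[1] = 3
x[2] = -3
x[3] = -3
x[4] = -3
x[5] = -1

x = [0, 3, -3, -3, -3, -1]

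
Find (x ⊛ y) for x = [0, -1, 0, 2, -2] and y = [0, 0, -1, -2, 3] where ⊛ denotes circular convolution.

(x ⊛ y)[n] = Σ(m=0 to 4) x[m] · y[(n-m) mod 5]

Computing each output sample:
(x ⊛ y)[0] = -5
(x ⊛ y)[1] = -2
(x ⊛ y)[2] = 10
(x ⊛ y)[3] = -5
(x ⊛ y)[4] = 2

x ⊛ y = [-5, -2, 10, -5, 2]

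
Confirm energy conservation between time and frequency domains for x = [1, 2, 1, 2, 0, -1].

Time domain:
Σ|x[n]|² = |1|² + |2|² + |1|² + |2|² + |0|² + |-1|² = 11.0000

Frequency domain:
(1/6)Σ|X[k]|² = (1/6)(|5|² + |-1.0000-3.4641i|² + |2.0000-1.7321i|² + |-1|² + |2.0000+1.7321i|² + |-1.0000+3.4641i|²) = (1/6)·66.0000 = 11.0000

Both sides agree, confirming Parseval's theorem.

Σ|x[n]|² = (1/N)Σ|X[k]|² = 11.0000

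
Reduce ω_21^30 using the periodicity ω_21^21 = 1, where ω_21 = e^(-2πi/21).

Since ω_21^21 = 1, powers reduce modulo 21.
30 mod 21 = 9
So ω_21^30 = ω_21^9 = e^(-2πi·9/21)

ω_21^30 = ω_21^9 = -0.9010-0.4339i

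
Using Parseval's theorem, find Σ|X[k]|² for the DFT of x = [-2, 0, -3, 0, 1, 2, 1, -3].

Parseval: Σ|x[n]|² = (1/N)Σ|X[k]|², so Σ|X[k]|² = N·Σ|x[n]|² = 8·28.0000

Σ|X[k]|² = N·Σ|x[n]|² = 8·28.0000 = 224.0000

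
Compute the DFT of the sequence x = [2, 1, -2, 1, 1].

X[k] = Σ(n=0 to 4) x[n] · ω_5^(nk)
where ω_5 = e^(-2πi/5)

Computing each X[k]:
X[0] = 3
X[1] = 3.4271+1.7634i
X[2] = 0.0729-2.8532i
X[3] = 0.0729+2.8532i
X[4] = 3.4271-1.7634i

X = [3, 3.4271+1.7634i, 0.0729-2.8532i, 0.0729+2.8532i, 3.4271-1.7634i]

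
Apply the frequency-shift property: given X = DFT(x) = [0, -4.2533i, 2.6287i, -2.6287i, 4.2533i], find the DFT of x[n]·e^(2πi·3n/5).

Modulation property: DFT(ω_5^(-3n)·x[n]) = X[(k-3) mod 5], so circularly shift X by 3 positions.

X[k-3] = [2.6287i, -2.6287i, 4.2533i, 0, -4.2533i]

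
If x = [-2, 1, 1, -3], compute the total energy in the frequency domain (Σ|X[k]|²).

Parseval: Σ|x[n]|² = (1/N)Σ|X[k]|², so Σ|X[k]|² = N·Σ|x[n]|² = 4·15.0000

Σ|X[k]|² = N·Σ|x[n]|² = 4·15.0000 = 60.0000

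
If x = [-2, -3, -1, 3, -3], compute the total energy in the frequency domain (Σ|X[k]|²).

Parseval: Σ|x[n]|² = (1/N)Σ|X[k]|², so Σ|X[k]|² = N·Σ|x[n]|² = 5·32.0000

Σ|X[k]|² = N·Σ|x[n]|² = 5·32.0000 = 160.0000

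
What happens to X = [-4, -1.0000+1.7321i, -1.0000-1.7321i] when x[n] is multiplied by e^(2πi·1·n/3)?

Modulation property: DFT(ω_3^(-1n)·x[n]) = X[(k-1) mod 3], so circularly shift X by 1 positions.

X[k-1] = [-1.0000-1.7321i, -4, -1.0000+1.7321i]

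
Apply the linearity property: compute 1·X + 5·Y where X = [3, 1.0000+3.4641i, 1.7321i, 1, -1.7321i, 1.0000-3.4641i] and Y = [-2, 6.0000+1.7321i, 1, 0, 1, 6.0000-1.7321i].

By linearity: DFT(1x + 5y) = 1·DFT(x) + 5·DFT(y)
= 1·[3, 1.0000+3.4641i, 1.7321i, 1, -1.7321i, 1.0000-3.4641i] + 5·[-2, 6.0000+1.7321i, 1, 0, 1, 6.0000-1.7321i]

Computing element-wise:
Z[0] = 1·(3) + 5·(-2) = -7
Z[1] = 1·(1.0000+3.4641i) + 5·(6.0000+1.7321i) = 31.0000+12.1246i
Z[2] = 1·(1.7321i) + 5·(1) = 5.0000+1.7321i
Z[3] = 1·(1) + 5·(0) = 1
Z[4] = 1·(-1.7321i) + 5·(1) = 5.0000-1.7321i
Z[5] = 1·(1.0000-3.4641i) + 5·(6.0000-1.7321i) = 31.0000-12.1246i

DFT(1x + 5y) = 1·X + 5·Y = [-7, 31.0000+12.1246i, 5.0000+1.7321i, 1, 5.0000-1.7321i, 31.0000-12.1246i]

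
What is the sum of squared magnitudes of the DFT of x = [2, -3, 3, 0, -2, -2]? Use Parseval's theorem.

Parseval: Σ|x[n]|² = (1/N)Σ|X[k]|², so Σ|X[k]|² = N·Σ|x[n]|² = 6·30.0000

Σ|X[k]|² = N·Σ|x[n]|² = 6·30.0000 = 180.0000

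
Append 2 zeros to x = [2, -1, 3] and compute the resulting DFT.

Original 3-point DFT: [4, 1.0000+3.4641i, 1.0000-3.4641i]
Zero-padded 5-point DFT provides frequency interpolation.

DFT_5([x, 0, ...]) = [4, -0.7361-0.8123i, 3.7361+3.4410i, 3.7361-3.4410i, -0.7361+0.8123i]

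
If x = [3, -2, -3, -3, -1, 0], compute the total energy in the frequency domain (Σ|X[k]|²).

Parseval: Σ|x[n]|² = (1/N)Σ|X[k]|², so Σ|X[k]|² = N·Σ|x[n]|² = 6·32.0000

Σ|X[k]|² = N·Σ|x[n]|² = 6·32.0000 = 192.0000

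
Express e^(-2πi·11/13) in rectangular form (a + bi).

ω_13^11 = e^(-2πi·11/13)
= cos(-2π·11/13) + i·sin(-2π·11/13)
= cos(-22π/13) + i·sin(-22π/13)

ω_13^11 = cos(-22π/13) + i·sin(-22π/13) = 0.5681+0.8230i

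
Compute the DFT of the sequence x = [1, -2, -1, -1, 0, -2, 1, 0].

X[k] = Σ(n=0 to 7) x[n] · ω_8^(nk)
where ω_8 = e^(-2πi/8)

Computing each X[k]:
X[0] = -4
X[1] = 1.7071+2.7071i
X[2] = 1+3i
X[3] = 0.2929-1.2929i
X[4] = 6
X[5] = 0.2929+1.2929i
X[6] = 1-3i
X[7] = 1.7071-2.7071i

X = [-4, 1.7071+2.7071i, 1+3i, 0.2929-1.2929i, 6, 0.2929+1.2929i, 1-3i, 1.7071-2.7071i]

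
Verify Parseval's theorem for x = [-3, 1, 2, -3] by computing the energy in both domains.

Time domain:
Σ|x[n]|² = |-3|² + |1|² + |2|² + |-3|² = 23.0000

Frequency domain:
(1/4)Σ|X[k]|² = (1/4)(|-3|² + |-5-4i|² + |1|² + |-5+4i|²) = (1/4)·92.0000 = 23.0000

Both sides agree, confirming Parseval's theorem.

Σ|x[n]|² = (1/N)Σ|X[k]|² = 23.0000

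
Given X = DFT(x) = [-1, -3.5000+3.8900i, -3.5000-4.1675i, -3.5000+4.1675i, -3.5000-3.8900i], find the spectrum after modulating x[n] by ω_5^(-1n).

Modulation property: DFT(ω_5^(-1n)·x[n]) = X[(k-1) mod 5], so circularly shift X by 1 positions.

X[k-1] = [-3.5000-3.8900i, -1, -3.5000+3.8900i, -3.5000-4.1675i, -3.5000+4.1675i]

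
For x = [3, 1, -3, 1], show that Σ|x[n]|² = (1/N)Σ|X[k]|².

Time domain:
Σ|x[n]|² = |3|² + |1|² + |-3|² + |1|² = 20.0000

Frequency domain:
(1/4)Σ|X[k]|² = (1/4)(|2|² + |6|² + |-2|² + |6|²) = (1/4)·80.0000 = 20.0000

Both sides agree, confirming Parseval's theorem.

Σ|x[n]|² = (1/N)Σ|X[k]|² = 20.0000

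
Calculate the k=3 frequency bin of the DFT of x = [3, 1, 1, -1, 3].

X[3] = Σ(n=0 to 4) x[n] · ω_5^(3n) where ω_5 = e^(-2πi/5)
= (3)·ω_5^0 + (1)·ω_5^3 + (1)·ω_5^6 + (-1)·ω_5^9 + (3)·ω_5^12

X[3] = -0.2361-3.0777i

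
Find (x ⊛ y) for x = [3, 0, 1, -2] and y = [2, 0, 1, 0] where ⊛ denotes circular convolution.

(x ⊛ y)[n] = Σ(m=0 to 3) x[m] · y[(n-m) mod 4]

Computing each output sample:
(x ⊛ y)[0] = 7
(x ⊛ y)[1] = -2
(x ⊛ y)[2] = 5
(x ⊛ y)[3] = -4

x ⊛ y = [7, -2, 5, -4]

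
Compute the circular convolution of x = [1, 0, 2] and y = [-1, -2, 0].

(x ⊛ y)[n] = Σ(m=0 to 2) x[m] · y[(n-m) mod 3]

Computing each output sample:
(x ⊛ y)[0] = -5
(x ⊛ y)[1] = -2
(x ⊛ y)[2] = -2

x ⊛ y = [-5, -2, -2]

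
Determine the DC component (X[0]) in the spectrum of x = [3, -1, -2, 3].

X[0] = Σ(n=0 to 3) x[n] · ω_4^0 = Σ x[n]
= (3) + (-1) + (-2) + (3)

X[0] = 3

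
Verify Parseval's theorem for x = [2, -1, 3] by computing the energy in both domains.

Time domain:
Σ|x[n]|² = |2|² + |-1|² + |3|² = 14.0000

Frequency domain:
(1/3)Σ|X[k]|² = (1/3)(|4|² + |1.0000+3.4641i|² + |1.0000-3.4641i|²) = (1/3)·42.0000 = 14.0000

Both sides agree, confirming Parseval's theorem.

Σ|x[n]|² = (1/N)Σ|X[k]|² = 14.0000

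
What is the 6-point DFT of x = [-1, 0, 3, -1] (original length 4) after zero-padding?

Original 4-point DFT: [1, -4-1i, 3, -4+1i]
Zero-padded 6-point DFT provides frequency interpolation.

DFT_6([x, 0, ...]) = [1, -1.5000-2.5981i, -3.5000+2.5981i, 3, -3.5000-2.5981i, -1.5000+2.5981i]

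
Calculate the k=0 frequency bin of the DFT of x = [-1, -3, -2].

X[0] = Σ(n=0 to 2) x[n] · ω_3^0 = Σ x[n]
= (-1) + (-3) + (-2)

X[0] = -6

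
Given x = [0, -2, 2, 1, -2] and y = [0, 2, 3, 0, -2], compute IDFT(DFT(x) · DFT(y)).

(x ⊛ y)[n] = Σ(m=0 to 4) x[m] · y[(n-m) mod 5]

Computing each output sample:
(x ⊛ y)[0] = 3
(x ⊛ y)[1] = -10
(x ⊛ y)[2] = -6
(x ⊛ y)[3] = 2
(x ⊛ y)[4] = 8

x ⊛ y = [3, -10, -6, 2, 8]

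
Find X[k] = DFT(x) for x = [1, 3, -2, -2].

X[k] = Σ(n=0 to 3) x[n] · ω_4^(nk)
where ω_4 = e^(-2πi/4)

Computing each X[k]:
X[0] = 0
X[1] = 3-5i
X[2] = -2
X[3] = 3+5i

X = [0, 3-5i, -2, 3+5i]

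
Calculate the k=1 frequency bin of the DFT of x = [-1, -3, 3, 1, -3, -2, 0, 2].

X[1] = Σ(n=0 to 7) x[n] · ω_8^(1n) where ω_8 = e^(-2πi/8)
= (-1)·ω_8^0 + (-3)·ω_8^1 + (3)·ω_8^2 + (1)·ω_8^3 + (-3)·ω_8^4 + (-2)·ω_8^5 + (0)·ω_8^6 + (2)·ω_8^7

X[1] = 2.0000-1.5858i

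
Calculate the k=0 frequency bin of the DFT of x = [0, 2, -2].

X[0] = Σ(n=0 to 2) x[n] · ω_3^0 = Σ x[n]
= (0) + (2) + (-2)

X[0] = 0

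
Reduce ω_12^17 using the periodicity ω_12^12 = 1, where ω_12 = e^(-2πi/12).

Since ω_12^12 = 1, powers reduce modulo 12.
17 mod 12 = 5
So ω_12^17 = ω_12^5 = e^(-2πi·5/12)

ω_12^17 = ω_12^5 = -0.8660-0.5000i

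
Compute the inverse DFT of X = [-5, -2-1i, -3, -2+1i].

x[n] = (1/4) Σ(k=0 to 3) X[k] · e^(2πikn/4)

Computing each x[n]:
x[0] = -3
x[1] = 0
x[2] = -1
x[3] = -1

x = [-3, 0, -1, -1]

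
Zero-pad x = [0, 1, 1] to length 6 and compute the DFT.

Original 3-point DFT: [2, -1, -1]
Zero-padded 6-point DFT provides frequency interpolation.

DFT_6([x, 0, ...]) = [2, -1.7321i, -1, 0, -1, 1.7321i]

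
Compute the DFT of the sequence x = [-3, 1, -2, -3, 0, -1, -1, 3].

X[k] = Σ(n=0 to 7) x[n] · ω_8^(nk)
where ω_8 = e^(-2πi/8)

Computing each X[k]:
X[0] = -6
X[1] = 2.6569+3.8284i
X[2] = 0
X[3] = -8.6569+1.8284i
X[4] = -6
X[5] = -8.6569-1.8284i
X[6] = 0
X[7] = 2.6569-3.8284i

X = [-6, 2.6569+3.8284i, 0, -8.6569+1.8284i, -6, -8.6569-1.8284i, 0, 2.6569-3.8284i]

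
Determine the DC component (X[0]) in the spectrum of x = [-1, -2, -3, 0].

X[0] = Σ(n=0 to 3) x[n] · ω_4^0 = Σ x[n]
= (-1) + (-2) + (-3) + (0)

X[0] = -6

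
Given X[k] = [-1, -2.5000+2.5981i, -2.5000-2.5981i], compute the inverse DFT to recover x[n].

x[n] = (1/3) Σ(k=0 to 2) X[k] · e^(2πikn/3)

Computing each x[n]:
x[0] = -2
x[1] = -1
x[2] = 2

x = [-2, -1, 2]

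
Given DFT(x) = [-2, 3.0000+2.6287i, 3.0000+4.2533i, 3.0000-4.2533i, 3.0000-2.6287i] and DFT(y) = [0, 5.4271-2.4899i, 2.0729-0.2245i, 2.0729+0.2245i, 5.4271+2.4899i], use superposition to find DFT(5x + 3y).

By linearity: DFT(5x + 3y) = 5·DFT(x) + 3·DFT(y)
= 5·[-2, 3.0000+2.6287i, 3.0000+4.2533i, 3.0000-4.2533i, 3.0000-2.6287i] + 3·[0, 5.4271-2.4899i, 2.0729-0.2245i, 2.0729+0.2245i, 5.4271+2.4899i]

Computing element-wise:
Z[0] = 5·(-2) + 3·(0) = -10
Z[1] = 5·(3.0000+2.6287i) + 3·(5.4271-2.4899i) = 31.2813+5.6738i
Z[2] = 5·(3.0000+4.2533i) + 3·(2.0729-0.2245i) = 21.2187+20.5930i
Z[3] = 5·(3.0000-4.2533i) + 3·(2.0729+0.2245i) = 21.2187-20.5930i
Z[4] = 5·(3.0000-2.6287i) + 3·(5.4271+2.4899i) = 31.2813-5.6738i

DFT(5x + 3y) = 5·X + 3·Y = [-10, 31.2813+5.6738i, 21.2187+20.5930i, 21.2187-20.5930i, 31.2813-5.6738i]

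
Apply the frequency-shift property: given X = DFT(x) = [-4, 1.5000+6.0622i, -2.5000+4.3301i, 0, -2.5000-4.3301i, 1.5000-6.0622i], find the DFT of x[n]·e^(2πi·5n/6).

Modulation property: DFT(ω_6^(-5n)·x[n]) = X[(k-5) mod 6], so circularly shift X by 5 positions.

X[k-5] = [1.5000+6.0622i, -2.5000+4.3301i, 0, -2.5000-4.3301i, 1.5000-6.0622i, -4]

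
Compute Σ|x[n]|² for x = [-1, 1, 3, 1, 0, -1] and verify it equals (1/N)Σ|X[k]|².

Time domain:
Σ|x[n]|² = |-1|² + |1|² + |3|² + |1|² + |0|² + |-1|² = 13.0000

Frequency domain:
(1/6)Σ|X[k]|² = (1/6)(|3|² + |-3.5000-4.3301i|² + |-1.5000+0.8660i|² + |1|² + |-1.5000-0.8660i|² + |-3.5000+4.3301i|²) = (1/6)·78.0000 = 13.0000

Both sides agree, confirming Parseval's theorem.

Σ|x[n]|² = (1/N)Σ|X[k]|² = 13.0000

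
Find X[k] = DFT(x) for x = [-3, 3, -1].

X[k] = Σ(n=0 to 2) x[n] · ω_3^(nk)
where ω_3 = e^(-2πi/3)

Computing each X[k]:
X[0] = -1
X[1] = -4.0000-3.4641i
X[2] = -4.0000+3.4641i

X = [-1, -4.0000-3.4641i, -4.0000+3.4641i]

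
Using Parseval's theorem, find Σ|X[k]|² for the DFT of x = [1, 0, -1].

Parseval: Σ|x[n]|² = (1/N)Σ|X[k]|², so Σ|X[k]|² = N·Σ|x[n]|² = 3·2.0000

Σ|X[k]|² = N·Σ|x[n]|² = 3·2.0000 = 6.0000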